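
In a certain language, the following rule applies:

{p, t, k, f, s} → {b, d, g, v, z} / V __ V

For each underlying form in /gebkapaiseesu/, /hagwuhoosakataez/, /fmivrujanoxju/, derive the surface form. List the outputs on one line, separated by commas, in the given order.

gebkabaizeezu, hagwuhoozagadaez, fmivrujanoxju

/gebkapaiseesu/: /p/ is a voiceless obstruent between vowels /a/ and /a/, so it voices to [b]. /s/ is a voiceless obstruent between vowels /i/ and /e/, so it voices to [z]. /s/ is a voiceless obstruent between vowels /e/ and /u/, so it voices to [z]. → [gebkabaizeezu].
/hagwuhoosakataez/: /s/ is a voiceless obstruent between vowels /o/ and /a/, so it voices to [z]. /k/ is a voiceless obstruent between vowels /a/ and /a/, so it voices to [g]. /t/ is a voiceless obstruent between vowels /a/ and /a/, so it voices to [d]. → [hagwuhoozagadaez].
/fmivrujanoxju/: the rule's environment is not met; surfaces unchanged as [fmivrujanoxju].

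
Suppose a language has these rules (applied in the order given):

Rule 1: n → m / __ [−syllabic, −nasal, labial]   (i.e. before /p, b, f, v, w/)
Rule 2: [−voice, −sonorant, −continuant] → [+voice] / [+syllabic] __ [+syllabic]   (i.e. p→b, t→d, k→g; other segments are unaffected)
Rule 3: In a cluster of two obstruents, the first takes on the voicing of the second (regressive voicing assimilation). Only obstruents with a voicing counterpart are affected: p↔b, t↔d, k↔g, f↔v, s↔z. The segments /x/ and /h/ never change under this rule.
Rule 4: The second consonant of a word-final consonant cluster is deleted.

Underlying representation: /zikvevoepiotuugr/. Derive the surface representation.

Rule 1 (nasal place assimilation): no segment meets the environment; /zikvevoepiotuugr/ is unchanged.
Rule 2 (intervocalic voicing): /p/ is a voiceless stop between vowels /e/ and /i/, so it voices to [b]. /t/ is a voiceless stop between vowels /o/ and /u/, so it voices to [d]. /zikvevoepiotuugr/ → zikvevoebioduugr.
Rule 3 (regressive voicing assimilation): /k/ precedes the voiced obstruent /v/, so it voices to [g] by assimilation. /zikvevoebioduugr/ → zigvevoebioduugr.
Rule 4 (final cluster simplification): /r/ is the second consonant of a word-final cluster /gr/, so it deletes. /zigvevoebioduugr/ → zigvevoebioduug.

zigvevoebioduug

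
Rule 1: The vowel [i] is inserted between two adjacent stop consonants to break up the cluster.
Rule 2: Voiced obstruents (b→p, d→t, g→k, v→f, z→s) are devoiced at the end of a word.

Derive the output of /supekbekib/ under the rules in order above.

Rule 1 (stop-cluster i-epenthesis): /k/ and /b/ form a stop–stop cluster, so [i] is inserted between them. /supekbekib/ → supekibekib.
Rule 2 (final devoicing): /b/ is a voiced obstruent in word-final position, so it devoices to [p]. /supekibekib/ → supekibekip.

supekibekip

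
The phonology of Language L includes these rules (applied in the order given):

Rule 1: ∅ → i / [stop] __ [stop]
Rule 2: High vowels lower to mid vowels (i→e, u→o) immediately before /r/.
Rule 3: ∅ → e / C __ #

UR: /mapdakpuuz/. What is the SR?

Rule 1 (stop-cluster i-epenthesis): /p/ and /d/ form a stop–stop cluster, so [i] is inserted between them. /k/ and /p/ form a stop–stop cluster, so [i] is inserted between them. /mapdakpuuz/ → mapidakipuuz.
Rule 2 (pre-rhotic lowering): no segment meets the environment; /mapidakipuuz/ is unchanged.
Rule 3 (final e-epenthesis): the form ends in the consonant /z/, so [e] is inserted word-finally. /mapidakipuuz/ → mapidakipuuze.

mapidakipuuze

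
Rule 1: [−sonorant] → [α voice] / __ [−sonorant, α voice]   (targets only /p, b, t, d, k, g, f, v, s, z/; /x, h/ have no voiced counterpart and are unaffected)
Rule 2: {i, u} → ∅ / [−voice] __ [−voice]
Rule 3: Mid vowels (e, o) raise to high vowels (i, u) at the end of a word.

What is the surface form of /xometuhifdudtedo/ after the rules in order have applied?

xomethivduttedu

Rule 1 (regressive voicing assimilation): /f/ precedes the voiced obstruent /d/, so it voices to [v] by assimilation. /d/ precedes the voiceless obstruent /t/, so it devoices to [t] by assimilation. /xometuhifdudtedo/ → xometuhivduttedo.
Rule 2 (high vowel syncope): /u/ is a high vowel flanked by voiceless consonants /t/ and /h/, so it deletes. /xometuhivduttedo/ → xomethivduttedo.
Rule 3 (final vowel raising): /o/ is a mid vowel in word-final position, so it raises to [u]. /xomethivduttedo/ → xomethivduttedu.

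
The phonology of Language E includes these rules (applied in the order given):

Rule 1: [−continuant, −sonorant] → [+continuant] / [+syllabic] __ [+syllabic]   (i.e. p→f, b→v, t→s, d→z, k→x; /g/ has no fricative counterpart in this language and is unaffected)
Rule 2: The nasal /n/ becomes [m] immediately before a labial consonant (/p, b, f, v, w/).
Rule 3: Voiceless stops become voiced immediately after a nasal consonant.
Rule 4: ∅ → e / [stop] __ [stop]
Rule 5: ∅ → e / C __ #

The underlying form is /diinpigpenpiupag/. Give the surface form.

Rule 1 (intervocalic spirantization): /p/ is a stop between vowels /u/ and /a/, so it spirantizes to the fricative [f]. /diinpigpenpiupag/ → diinpigpenpiufag.
Rule 2 (nasal place assimilation): /n/ precedes the labial consonant /p/, so it assimilates in place to [m]. /n/ precedes the labial consonant /p/, so it assimilates in place to [m]. /diinpigpenpiufag/ → diimpigpempiufag.
Rule 3 (post-nasal voicing): /p/ is a voiceless stop immediately after the nasal /m/, so it voices to [b]. /p/ is a voiceless stop immediately after the nasal /m/, so it voices to [b]. /diimpigpempiufag/ → diimbigpembiufag.
Rule 4 (stop-cluster e-epenthesis): /g/ and /p/ form a stop–stop cluster, so [e] is inserted between them. /diimbigpembiufag/ → diimbigepembiufag.
Rule 5 (final e-epenthesis): the form ends in the consonant /g/, so [e] is inserted word-finally. /diimbigepembiufag/ → diimbigepembiufage.

diimbigepembiufage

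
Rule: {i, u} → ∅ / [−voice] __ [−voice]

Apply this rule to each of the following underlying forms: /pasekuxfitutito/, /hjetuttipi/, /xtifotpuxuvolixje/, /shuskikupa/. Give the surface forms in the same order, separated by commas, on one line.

/pasekuxfitutito/: /u/ is a high vowel flanked by voiceless consonants /k/ and /x/, so it deletes. /i/ is a high vowel flanked by voiceless consonants /f/ and /t/, so it deletes. /u/ is a high vowel flanked by voiceless consonants /t/ and /t/, so it deletes. /i/ is a high vowel flanked by voiceless consonants /t/ and /t/, so it deletes. → [pasekxfttto].
/hjetuttipi/: /u/ is a high vowel flanked by voiceless consonants /t/ and /t/, so it deletes. /i/ is a high vowel flanked by voiceless consonants /t/ and /p/, so it deletes. → [hjetttpi].
/xtifotpuxuvolixje/: /i/ is a high vowel flanked by voiceless consonants /t/ and /f/, so it deletes. /u/ is a high vowel flanked by voiceless consonants /p/ and /x/, so it deletes. → [xtfotpxuvolixje].
/shuskikupa/: /u/ is a high vowel flanked by voiceless consonants /h/ and /s/, so it deletes. /i/ is a high vowel flanked by voiceless consonants /k/ and /k/, so it deletes. /u/ is a high vowel flanked by voiceless consonants /k/ and /p/, so it deletes. → [shskkpa].

pasekxfttto, hjetttpi, xtfotpxuvolixje, shskkpa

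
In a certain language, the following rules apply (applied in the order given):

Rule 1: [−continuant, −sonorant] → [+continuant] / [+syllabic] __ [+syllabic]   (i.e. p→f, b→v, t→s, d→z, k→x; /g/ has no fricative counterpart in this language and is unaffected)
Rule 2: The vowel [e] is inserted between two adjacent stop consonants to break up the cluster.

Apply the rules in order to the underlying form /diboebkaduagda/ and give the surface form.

Rule 1 (intervocalic spirantization): /b/ is a stop between vowels /i/ and /o/, so it spirantizes to the fricative [v]. /d/ is a stop between vowels /a/ and /u/, so it spirantizes to the fricative [z]. /diboebkaduagda/ → divoebkazuagda.
Rule 2 (stop-cluster e-epenthesis): /b/ and /k/ form a stop–stop cluster, so [e] is inserted between them. /g/ and /d/ form a stop–stop cluster, so [e] is inserted between them. /divoebkazuagda/ → divoebekazuageda.

divoebekazuageda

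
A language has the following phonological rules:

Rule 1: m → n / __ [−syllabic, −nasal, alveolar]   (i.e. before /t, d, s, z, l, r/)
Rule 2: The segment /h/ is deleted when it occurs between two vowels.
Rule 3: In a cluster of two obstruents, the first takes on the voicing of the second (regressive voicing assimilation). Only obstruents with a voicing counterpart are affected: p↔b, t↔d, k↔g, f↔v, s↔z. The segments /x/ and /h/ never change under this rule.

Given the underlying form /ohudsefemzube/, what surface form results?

Rule 1 (nasal place assimilation): /m/ precedes the alveolar consonant /z/, so it assimilates in place to [n]. /ohudsefemzube/ → ohudsefenzube.
Rule 2 (intervocalic h-deletion): /h/ occurs between vowels /o/ and /u/, so it deletes. /ohudsefenzube/ → oudsefenzube.
Rule 3 (regressive voicing assimilation): /d/ precedes the voiceless obstruent /s/, so it devoices to [t] by assimilation. /oudsefenzube/ → outsefenzube.

outsefenzube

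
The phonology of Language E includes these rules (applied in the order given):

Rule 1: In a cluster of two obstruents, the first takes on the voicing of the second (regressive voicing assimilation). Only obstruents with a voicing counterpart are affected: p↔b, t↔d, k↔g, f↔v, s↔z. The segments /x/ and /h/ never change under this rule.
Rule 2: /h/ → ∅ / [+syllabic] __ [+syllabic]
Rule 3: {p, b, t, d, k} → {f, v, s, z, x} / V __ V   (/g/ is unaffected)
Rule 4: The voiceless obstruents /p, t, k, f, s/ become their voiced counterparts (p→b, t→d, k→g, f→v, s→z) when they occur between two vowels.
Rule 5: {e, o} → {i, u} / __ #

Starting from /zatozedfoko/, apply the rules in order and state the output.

zazozetfoxu

Rule 1 (regressive voicing assimilation): /d/ precedes the voiceless obstruent /f/, so it devoices to [t] by assimilation. /zatozedfoko/ → zatozetfoko.
Rule 2 (intervocalic h-deletion): no segment meets the environment; /zatozetfoko/ is unchanged.
Rule 3 (intervocalic spirantization): /t/ is a stop between vowels /a/ and /o/, so it spirantizes to the fricative [s]. /k/ is a stop between vowels /o/ and /o/, so it spirantizes to the fricative [x]. /zatozetfoko/ → zasozetfoxo.
Rule 4 (intervocalic voicing): /s/ is a voiceless obstruent between vowels /a/ and /o/, so it voices to [z]. /zasozetfoxo/ → zazozetfoxo.
Rule 5 (final vowel raising): /o/ is a mid vowel in word-final position, so it raises to [u]. /zazozetfoxo/ → zazozetfoxu.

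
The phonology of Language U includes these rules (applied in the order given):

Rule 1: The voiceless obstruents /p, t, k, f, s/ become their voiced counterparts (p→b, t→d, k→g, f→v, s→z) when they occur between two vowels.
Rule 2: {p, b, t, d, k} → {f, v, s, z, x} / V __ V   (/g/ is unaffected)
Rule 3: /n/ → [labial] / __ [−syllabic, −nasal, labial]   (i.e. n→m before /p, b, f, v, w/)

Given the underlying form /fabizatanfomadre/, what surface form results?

favizazamfomadre

Rule 1 (intervocalic voicing): /t/ is a voiceless obstruent between vowels /a/ and /a/, so it voices to [d]. /fabizatanfomadre/ → fabizadanfomadre.
Rule 2 (intervocalic spirantization): /b/ is a stop between vowels /a/ and /i/, so it spirantizes to the fricative [v]. /d/ is a stop between vowels /a/ and /a/, so it spirantizes to the fricative [z]. /fabizadanfomadre/ → favizazanfomadre.
Rule 3 (nasal place assimilation): /n/ precedes the labial consonant /f/, so it assimilates in place to [m]. /favizazanfomadre/ → favizazamfomadre.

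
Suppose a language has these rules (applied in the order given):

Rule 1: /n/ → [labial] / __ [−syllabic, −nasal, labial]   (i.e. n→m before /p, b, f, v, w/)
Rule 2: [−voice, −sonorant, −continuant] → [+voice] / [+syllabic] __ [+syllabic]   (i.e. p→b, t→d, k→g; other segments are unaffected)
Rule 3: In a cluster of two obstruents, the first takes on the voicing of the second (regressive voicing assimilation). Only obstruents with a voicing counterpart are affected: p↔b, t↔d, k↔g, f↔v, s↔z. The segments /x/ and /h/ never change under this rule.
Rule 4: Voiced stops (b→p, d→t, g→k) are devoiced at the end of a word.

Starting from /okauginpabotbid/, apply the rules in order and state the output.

Rule 1 (nasal place assimilation): /n/ precedes the labial consonant /p/, so it assimilates in place to [m]. /okauginpabotbid/ → okaugimpabotbid.
Rule 2 (intervocalic voicing): /k/ is a voiceless stop between vowels /o/ and /a/, so it voices to [g]. /okaugimpabotbid/ → ogaugimpabotbid.
Rule 3 (regressive voicing assimilation): /t/ precedes the voiced obstruent /b/, so it voices to [d] by assimilation. /ogaugimpabotbid/ → ogaugimpabodbid.
Rule 4 (final devoicing): /d/ is a voiced stop in word-final position, so it devoices to [t]. /ogaugimpabodbid/ → ogaugimpabodbit.

ogaugimpabodbit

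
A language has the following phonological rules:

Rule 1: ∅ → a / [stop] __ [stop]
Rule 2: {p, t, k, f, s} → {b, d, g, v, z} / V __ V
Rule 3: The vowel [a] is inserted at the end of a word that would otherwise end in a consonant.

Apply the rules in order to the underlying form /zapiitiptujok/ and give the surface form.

Rule 1 (stop-cluster a-epenthesis): /p/ and /t/ form a stop–stop cluster, so [a] is inserted between them. /zapiitiptujok/ → zapiitipatujok.
Rule 2 (intervocalic voicing): /p/ is a voiceless obstruent between vowels /a/ and /i/, so it voices to [b]. /t/ is a voiceless obstruent between vowels /i/ and /i/, so it voices to [d]. /p/ is a voiceless obstruent between vowels /i/ and /a/, so it voices to [b]. /t/ is a voiceless obstruent between vowels /a/ and /u/, so it voices to [d]. /zapiitipatujok/ → zabiidibadujok.
Rule 3 (final a-epenthesis): the form ends in the consonant /k/, so [a] is inserted word-finally. /zabiidibadujok/ → zabiidibadujoka.

zabiidibadujoka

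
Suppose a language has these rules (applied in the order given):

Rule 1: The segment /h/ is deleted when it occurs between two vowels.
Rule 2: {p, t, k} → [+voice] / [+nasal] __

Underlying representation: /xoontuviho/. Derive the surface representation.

xoonduvio

Rule 1 (intervocalic h-deletion): /h/ occurs between vowels /i/ and /o/, so it deletes. /xoontuviho/ → xoontuvio.
Rule 2 (post-nasal voicing): /t/ is a voiceless stop immediately after the nasal /n/, so it voices to [d]. /xoontuvio/ → xoonduvio.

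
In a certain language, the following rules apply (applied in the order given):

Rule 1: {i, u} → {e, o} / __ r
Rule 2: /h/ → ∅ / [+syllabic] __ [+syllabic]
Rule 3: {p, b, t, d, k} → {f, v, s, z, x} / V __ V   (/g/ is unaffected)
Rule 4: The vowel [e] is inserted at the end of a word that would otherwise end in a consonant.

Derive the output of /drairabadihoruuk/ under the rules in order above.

draeravazioruuke

Rule 1 (pre-rhotic lowering): /i/ is a high vowel immediately before /r/, so it lowers to [e]. /drairabadihoruuk/ → draerabadihoruuk.
Rule 2 (intervocalic h-deletion): /h/ occurs between vowels /i/ and /o/, so it deletes. /draerabadihoruuk/ → draerabadioruuk.
Rule 3 (intervocalic spirantization): /b/ is a stop between vowels /a/ and /a/, so it spirantizes to the fricative [v]. /d/ is a stop between vowels /a/ and /i/, so it spirantizes to the fricative [z]. /draerabadioruuk/ → draeravazioruuk.
Rule 4 (final e-epenthesis): the form ends in the consonant /k/, so [e] is inserted word-finally. /draeravazioruuk/ → draeravazioruuke.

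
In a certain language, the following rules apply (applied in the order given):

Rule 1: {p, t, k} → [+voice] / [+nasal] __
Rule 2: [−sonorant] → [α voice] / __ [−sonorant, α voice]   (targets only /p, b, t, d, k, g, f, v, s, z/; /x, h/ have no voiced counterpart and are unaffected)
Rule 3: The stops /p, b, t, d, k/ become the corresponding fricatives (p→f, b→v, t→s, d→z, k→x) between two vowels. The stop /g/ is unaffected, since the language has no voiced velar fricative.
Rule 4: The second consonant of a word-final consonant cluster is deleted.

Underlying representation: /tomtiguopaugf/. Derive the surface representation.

Rule 1 (post-nasal voicing): /t/ is a voiceless stop immediately after the nasal /m/, so it voices to [d]. /tomtiguopaugf/ → tomdiguopaugf.
Rule 2 (regressive voicing assimilation): /g/ precedes the voiceless obstruent /f/, so it devoices to [k] by assimilation. /tomdiguopaugf/ → tomdiguopaukf.
Rule 3 (intervocalic spirantization): /p/ is a stop between vowels /o/ and /a/, so it spirantizes to the fricative [f]. /tomdiguopaukf/ → tomdiguofaukf.
Rule 4 (final cluster simplification): /f/ is the second consonant of a word-final cluster /kf/, so it deletes. /tomdiguofaukf/ → tomdiguofauk.

tomdiguofauk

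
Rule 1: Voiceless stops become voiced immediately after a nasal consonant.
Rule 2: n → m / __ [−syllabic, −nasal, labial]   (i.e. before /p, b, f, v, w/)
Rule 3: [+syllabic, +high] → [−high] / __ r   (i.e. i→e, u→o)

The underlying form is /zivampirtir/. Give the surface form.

zivamberter

Rule 1 (post-nasal voicing): /p/ is a voiceless stop immediately after the nasal /m/, so it voices to [b]. /zivampirtir/ → zivambirtir.
Rule 2 (nasal place assimilation): no segment meets the environment; /zivambirtir/ is unchanged.
Rule 3 (pre-rhotic lowering): /i/ is a high vowel immediately before /r/, so it lowers to [e]. /i/ is a high vowel immediately before /r/, so it lowers to [e]. /zivambirtir/ → zivamberter.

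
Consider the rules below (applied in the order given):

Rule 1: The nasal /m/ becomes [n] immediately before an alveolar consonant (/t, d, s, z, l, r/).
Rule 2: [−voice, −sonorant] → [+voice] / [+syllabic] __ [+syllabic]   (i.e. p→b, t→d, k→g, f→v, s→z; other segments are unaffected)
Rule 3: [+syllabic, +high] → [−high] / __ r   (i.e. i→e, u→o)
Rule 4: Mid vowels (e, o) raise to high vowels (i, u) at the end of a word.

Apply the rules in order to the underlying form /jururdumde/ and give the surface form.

jorordundi

Rule 1 (nasal place assimilation): /m/ precedes the alveolar consonant /d/, so it assimilates in place to [n]. /jururdumde/ → jururdunde.
Rule 2 (intervocalic voicing): no segment meets the environment; /jururdunde/ is unchanged.
Rule 3 (pre-rhotic lowering): /u/ is a high vowel immediately before /r/, so it lowers to [o]. /u/ is a high vowel immediately before /r/, so it lowers to [o]. /jururdunde/ → jorordunde.
Rule 4 (final vowel raising): /e/ is a mid vowel in word-final position, so it raises to [i]. /jorordunde/ → jorordundi.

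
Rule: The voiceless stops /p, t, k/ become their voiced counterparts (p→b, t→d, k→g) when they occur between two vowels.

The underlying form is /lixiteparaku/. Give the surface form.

/t/ is a voiceless stop between vowels /i/ and /e/, so it voices to [d].
/p/ is a voiceless stop between vowels /e/ and /a/, so it voices to [b].
/k/ is a voiceless stop between vowels /a/ and /u/, so it voices to [g].
Surface form: [lixidebaragu].

lixidebaragu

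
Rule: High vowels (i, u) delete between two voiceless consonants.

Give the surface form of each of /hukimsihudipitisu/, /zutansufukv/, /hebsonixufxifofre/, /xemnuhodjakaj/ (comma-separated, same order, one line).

hkimshudiptsu, zutansfkv, hebsonixfxfofre, xemnuhodjakaj

/hukimsihudipitisu/: /u/ is a high vowel flanked by voiceless consonants /h/ and /k/, so it deletes. /i/ is a high vowel flanked by voiceless consonants /s/ and /h/, so it deletes. /i/ is a high vowel flanked by voiceless consonants /p/ and /t/, so it deletes. /i/ is a high vowel flanked by voiceless consonants /t/ and /s/, so it deletes. → [hkimshudiptsu].
/zutansufukv/: /u/ is a high vowel flanked by voiceless consonants /s/ and /f/, so it deletes. /u/ is a high vowel flanked by voiceless consonants /f/ and /k/, so it deletes. → [zutansfkv].
/hebsonixufxifofre/: /u/ is a high vowel flanked by voiceless consonants /x/ and /f/, so it deletes. /i/ is a high vowel flanked by voiceless consonants /x/ and /f/, so it deletes. → [hebsonixfxfofre].
/xemnuhodjakaj/: the rule's environment is not met; surfaces unchanged as [xemnuhodjakaj].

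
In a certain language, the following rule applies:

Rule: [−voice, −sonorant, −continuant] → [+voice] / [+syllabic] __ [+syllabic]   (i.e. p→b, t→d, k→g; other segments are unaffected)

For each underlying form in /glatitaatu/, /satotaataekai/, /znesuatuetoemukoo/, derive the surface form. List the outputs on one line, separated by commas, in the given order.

gladidaadu, sadodaadaegai, znesuaduedoemugoo

/glatitaatu/: /t/ is a voiceless stop between vowels /a/ and /i/, so it voices to [d]. /t/ is a voiceless stop between vowels /i/ and /a/, so it voices to [d]. /t/ is a voiceless stop between vowels /a/ and /u/, so it voices to [d]. → [gladidaadu].
/satotaataekai/: /t/ is a voiceless stop between vowels /a/ and /o/, so it voices to [d]. /t/ is a voiceless stop between vowels /o/ and /a/, so it voices to [d]. /t/ is a voiceless stop between vowels /a/ and /a/, so it voices to [d]. /k/ is a voiceless stop between vowels /e/ and /a/, so it voices to [g]. → [sadodaadaegai].
/znesuatuetoemukoo/: /t/ is a voiceless stop between vowels /a/ and /u/, so it voices to [d]. /t/ is a voiceless stop between vowels /e/ and /o/, so it voices to [d]. /k/ is a voiceless stop between vowels /u/ and /o/, so it voices to [g]. → [znesuaduedoemugoo].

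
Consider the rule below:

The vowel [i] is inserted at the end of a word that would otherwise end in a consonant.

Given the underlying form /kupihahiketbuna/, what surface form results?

kupihahiketbuna

No segment of /kupihahiketbuna/ meets the structural description of the rule, so the form surfaces unchanged.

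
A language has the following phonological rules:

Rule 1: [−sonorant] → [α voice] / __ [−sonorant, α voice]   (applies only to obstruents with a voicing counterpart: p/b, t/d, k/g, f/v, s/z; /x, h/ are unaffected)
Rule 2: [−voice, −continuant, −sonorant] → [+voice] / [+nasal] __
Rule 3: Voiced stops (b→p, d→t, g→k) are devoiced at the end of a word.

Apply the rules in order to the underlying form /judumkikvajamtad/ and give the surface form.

judumgigvajamdat

Rule 1 (regressive voicing assimilation): /k/ precedes the voiced obstruent /v/, so it voices to [g] by assimilation. /judumkikvajamtad/ → judumkigvajamtad.
Rule 2 (post-nasal voicing): /k/ is a voiceless stop immediately after the nasal /m/, so it voices to [g]. /t/ is a voiceless stop immediately after the nasal /m/, so it voices to [d]. /judumkigvajamtad/ → judumgigvajamdad.
Rule 3 (final devoicing): /d/ is a voiced stop in word-final position, so it devoices to [t]. /judumgigvajamdad/ → judumgigvajamdat.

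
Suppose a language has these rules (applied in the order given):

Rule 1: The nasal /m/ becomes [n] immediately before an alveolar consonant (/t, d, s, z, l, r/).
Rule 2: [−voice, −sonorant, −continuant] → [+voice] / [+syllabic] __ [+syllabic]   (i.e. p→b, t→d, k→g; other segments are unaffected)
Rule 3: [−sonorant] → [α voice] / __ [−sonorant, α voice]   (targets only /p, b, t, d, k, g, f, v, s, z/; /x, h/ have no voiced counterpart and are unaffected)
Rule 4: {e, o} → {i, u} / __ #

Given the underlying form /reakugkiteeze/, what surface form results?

reagukkideezi

Rule 1 (nasal place assimilation): no segment meets the environment; /reakugkiteeze/ is unchanged.
Rule 2 (intervocalic voicing): /k/ is a voiceless stop between vowels /a/ and /u/, so it voices to [g]. /t/ is a voiceless stop between vowels /i/ and /e/, so it voices to [d]. /reakugkiteeze/ → reagugkideeze.
Rule 3 (regressive voicing assimilation): /g/ precedes the voiceless obstruent /k/, so it devoices to [k] by assimilation. /reagugkideeze/ → reagukkideeze.
Rule 4 (final vowel raising): /e/ is a mid vowel in word-final position, so it raises to [i]. /reagukkideeze/ → reagukkideezi.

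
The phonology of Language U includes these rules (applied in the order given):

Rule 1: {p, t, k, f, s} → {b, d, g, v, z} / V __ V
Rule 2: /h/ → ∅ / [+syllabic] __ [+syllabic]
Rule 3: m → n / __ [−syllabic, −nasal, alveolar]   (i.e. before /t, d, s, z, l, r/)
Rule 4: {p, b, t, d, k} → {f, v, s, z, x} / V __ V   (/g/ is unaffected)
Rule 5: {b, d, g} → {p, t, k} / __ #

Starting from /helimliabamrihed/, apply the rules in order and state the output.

Rule 1 (intervocalic voicing): no segment meets the environment; /helimliabamrihed/ is unchanged.
Rule 2 (intervocalic h-deletion): /h/ occurs between vowels /i/ and /e/, so it deletes. /helimliabamrihed/ → helimliabamried.
Rule 3 (nasal place assimilation): /m/ precedes the alveolar consonant /l/, so it assimilates in place to [n]. /m/ precedes the alveolar consonant /r/, so it assimilates in place to [n]. /helimliabamried/ → helinliabanried.
Rule 4 (intervocalic spirantization): /b/ is a stop between vowels /a/ and /a/, so it spirantizes to the fricative [v]. /helinliabanried/ → helinliavanried.
Rule 5 (final devoicing): /d/ is a voiced stop in word-final position, so it devoices to [t]. /helinliavanried/ → helinliavanriet.

helinliavanriet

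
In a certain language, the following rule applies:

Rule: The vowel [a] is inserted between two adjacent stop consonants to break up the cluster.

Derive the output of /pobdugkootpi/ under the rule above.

/b/ and /d/ form a stop–stop cluster, so [a] is inserted between them.
/g/ and /k/ form a stop–stop cluster, so [a] is inserted between them.
/t/ and /p/ form a stop–stop cluster, so [a] is inserted between them.
Surface form: [pobadugakootapi].

pobadugakootapi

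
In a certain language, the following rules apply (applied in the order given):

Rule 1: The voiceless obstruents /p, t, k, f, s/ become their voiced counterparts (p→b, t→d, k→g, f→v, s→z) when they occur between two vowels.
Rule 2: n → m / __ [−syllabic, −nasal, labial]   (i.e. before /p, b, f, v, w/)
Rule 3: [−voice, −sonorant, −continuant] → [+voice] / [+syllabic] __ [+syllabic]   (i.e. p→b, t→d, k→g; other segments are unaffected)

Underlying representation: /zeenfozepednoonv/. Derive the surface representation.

Rule 1 (intervocalic voicing): /p/ is a voiceless obstruent between vowels /e/ and /e/, so it voices to [b]. /zeenfozepednoonv/ → zeenfozebednoonv.
Rule 2 (nasal place assimilation): /n/ precedes the labial consonant /f/, so it assimilates in place to [m]. /n/ precedes the labial consonant /v/, so it assimilates in place to [m]. /zeenfozebednoonv/ → zeemfozebednoomv.
Rule 3 (intervocalic voicing): no segment meets the environment; /zeemfozebednoomv/ is unchanged.

zeemfozebednoomv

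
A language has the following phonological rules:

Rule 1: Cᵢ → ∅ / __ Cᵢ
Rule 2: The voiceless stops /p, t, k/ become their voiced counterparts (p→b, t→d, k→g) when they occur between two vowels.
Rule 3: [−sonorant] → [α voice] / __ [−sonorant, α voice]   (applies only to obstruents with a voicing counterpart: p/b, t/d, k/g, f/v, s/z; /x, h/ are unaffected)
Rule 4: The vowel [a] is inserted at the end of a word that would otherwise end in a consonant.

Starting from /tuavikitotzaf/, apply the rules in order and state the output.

tuavigidodzafa

Rule 1 (degemination): no segment meets the environment; /tuavikitotzaf/ is unchanged.
Rule 2 (intervocalic voicing): /k/ is a voiceless stop between vowels /i/ and /i/, so it voices to [g]. /t/ is a voiceless stop between vowels /i/ and /o/, so it voices to [d]. /tuavikitotzaf/ → tuavigidotzaf.
Rule 3 (regressive voicing assimilation): /t/ precedes the voiced obstruent /z/, so it voices to [d] by assimilation. /tuavigidotzaf/ → tuavigidodzaf.
Rule 4 (final a-epenthesis): the form ends in the consonant /f/, so [a] is inserted word-finally. /tuavigidodzaf/ → tuavigidodzafa.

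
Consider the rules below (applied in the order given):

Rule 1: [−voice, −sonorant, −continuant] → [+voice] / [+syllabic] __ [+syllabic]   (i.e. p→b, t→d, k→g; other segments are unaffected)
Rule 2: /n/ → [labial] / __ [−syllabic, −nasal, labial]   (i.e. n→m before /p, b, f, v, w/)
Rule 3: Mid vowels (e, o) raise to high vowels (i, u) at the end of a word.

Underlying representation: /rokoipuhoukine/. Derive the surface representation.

Rule 1 (intervocalic voicing): /k/ is a voiceless stop between vowels /o/ and /o/, so it voices to [g]. /p/ is a voiceless stop between vowels /i/ and /u/, so it voices to [b]. /k/ is a voiceless stop between vowels /u/ and /i/, so it voices to [g]. /rokoipuhoukine/ → rogoibuhougine.
Rule 2 (nasal place assimilation): no segment meets the environment; /rogoibuhougine/ is unchanged.
Rule 3 (final vowel raising): /e/ is a mid vowel in word-final position, so it raises to [i]. /rogoibuhougine/ → rogoibuhougini.

rogoibuhougini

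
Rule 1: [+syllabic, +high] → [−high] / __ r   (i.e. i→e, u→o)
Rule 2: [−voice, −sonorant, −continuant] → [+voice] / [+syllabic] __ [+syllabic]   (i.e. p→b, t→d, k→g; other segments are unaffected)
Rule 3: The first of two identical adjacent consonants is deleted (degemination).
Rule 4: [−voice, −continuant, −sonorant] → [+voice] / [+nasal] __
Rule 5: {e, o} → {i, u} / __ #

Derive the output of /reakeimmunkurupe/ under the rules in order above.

Rule 1 (pre-rhotic lowering): /u/ is a high vowel immediately before /r/, so it lowers to [o]. /reakeimmunkurupe/ → reakeimmunkorupe.
Rule 2 (intervocalic voicing): /k/ is a voiceless stop between vowels /a/ and /e/, so it voices to [g]. /p/ is a voiceless stop between vowels /u/ and /e/, so it voices to [b]. /reakeimmunkorupe/ → reageimmunkorube.
Rule 3 (degemination): /mm/ is a geminate; the first /m/ deletes. /reageimmunkorube/ → reageimunkorube.
Rule 4 (post-nasal voicing): /k/ is a voiceless stop immediately after the nasal /n/, so it voices to [g]. /reageimunkorube/ → reageimungorube.
Rule 5 (final vowel raising): /e/ is a mid vowel in word-final position, so it raises to [i]. /reageimungorube/ → reageimungorubi.

reageimungorubi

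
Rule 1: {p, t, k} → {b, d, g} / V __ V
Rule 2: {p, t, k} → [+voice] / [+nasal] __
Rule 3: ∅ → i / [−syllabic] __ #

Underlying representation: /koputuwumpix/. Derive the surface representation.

Rule 1 (intervocalic voicing): /p/ is a voiceless stop between vowels /o/ and /u/, so it voices to [b]. /t/ is a voiceless stop between vowels /u/ and /u/, so it voices to [d]. /koputuwumpix/ → kobuduwumpix.
Rule 2 (post-nasal voicing): /p/ is a voiceless stop immediately after the nasal /m/, so it voices to [b]. /kobuduwumpix/ → kobuduwumbix.
Rule 3 (final i-epenthesis): the form ends in the consonant /x/, so [i] is inserted word-finally. /kobuduwumbix/ → kobuduwumbixi.

kobuduwumbixi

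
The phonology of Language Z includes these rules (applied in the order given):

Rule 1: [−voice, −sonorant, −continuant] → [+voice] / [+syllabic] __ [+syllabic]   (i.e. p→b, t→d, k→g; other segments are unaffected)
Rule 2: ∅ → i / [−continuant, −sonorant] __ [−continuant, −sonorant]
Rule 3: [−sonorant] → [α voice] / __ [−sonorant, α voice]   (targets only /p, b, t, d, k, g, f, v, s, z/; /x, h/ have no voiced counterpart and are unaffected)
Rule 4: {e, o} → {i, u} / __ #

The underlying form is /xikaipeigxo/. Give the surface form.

Rule 1 (intervocalic voicing): /k/ is a voiceless stop between vowels /i/ and /a/, so it voices to [g]. /p/ is a voiceless stop between vowels /i/ and /e/, so it voices to [b]. /xikaipeigxo/ → xigaibeigxo.
Rule 2 (stop-cluster i-epenthesis): no segment meets the environment; /xigaibeigxo/ is unchanged.
Rule 3 (regressive voicing assimilation): /g/ precedes the voiceless obstruent /x/, so it devoices to [k] by assimilation. /xigaibeigxo/ → xigaibeikxo.
Rule 4 (final vowel raising): /o/ is a mid vowel in word-final position, so it raises to [u]. /xigaibeikxo/ → xigaibeikxu.

xigaibeikxu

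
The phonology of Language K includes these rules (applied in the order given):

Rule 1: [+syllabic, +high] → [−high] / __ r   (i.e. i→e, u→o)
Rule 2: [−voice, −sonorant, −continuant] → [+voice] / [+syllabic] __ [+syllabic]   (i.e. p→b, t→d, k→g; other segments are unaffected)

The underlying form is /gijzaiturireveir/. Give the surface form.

gijzaidorereveer

Rule 1 (pre-rhotic lowering): /u/ is a high vowel immediately before /r/, so it lowers to [o]. /i/ is a high vowel immediately before /r/, so it lowers to [e]. /i/ is a high vowel immediately before /r/, so it lowers to [e]. /gijzaiturireveir/ → gijzaitorereveer.
Rule 2 (intervocalic voicing): /t/ is a voiceless stop between vowels /i/ and /o/, so it voices to [d]. /gijzaitorereveer/ → gijzaidorereveer.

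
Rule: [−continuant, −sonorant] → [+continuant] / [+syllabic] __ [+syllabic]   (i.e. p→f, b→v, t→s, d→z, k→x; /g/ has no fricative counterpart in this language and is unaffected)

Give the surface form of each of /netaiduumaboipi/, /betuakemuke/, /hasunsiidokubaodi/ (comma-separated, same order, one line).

/netaiduumaboipi/: /t/ is a stop between vowels /e/ and /a/, so it spirantizes to the fricative [s]. /d/ is a stop between vowels /i/ and /u/, so it spirantizes to the fricative [z]. /b/ is a stop between vowels /a/ and /o/, so it spirantizes to the fricative [v]. /p/ is a stop between vowels /i/ and /i/, so it spirantizes to the fricative [f]. → [nesaizuumavoifi].
/betuakemuke/: /t/ is a stop between vowels /e/ and /u/, so it spirantizes to the fricative [s]. /k/ is a stop between vowels /a/ and /e/, so it spirantizes to the fricative [x]. /k/ is a stop between vowels /u/ and /e/, so it spirantizes to the fricative [x]. → [besuaxemuxe].
/hasunsiidokubaodi/: /d/ is a stop between vowels /i/ and /o/, so it spirantizes to the fricative [z]. /k/ is a stop between vowels /o/ and /u/, so it spirantizes to the fricative [x]. /b/ is a stop between vowels /u/ and /a/, so it spirantizes to the fricative [v]. /d/ is a stop between vowels /o/ and /i/, so it spirantizes to the fricative [z]. → [hasunsiizoxuvaozi].

nesaizuumavoifi, besuaxemuxe, hasunsiizoxuvaozi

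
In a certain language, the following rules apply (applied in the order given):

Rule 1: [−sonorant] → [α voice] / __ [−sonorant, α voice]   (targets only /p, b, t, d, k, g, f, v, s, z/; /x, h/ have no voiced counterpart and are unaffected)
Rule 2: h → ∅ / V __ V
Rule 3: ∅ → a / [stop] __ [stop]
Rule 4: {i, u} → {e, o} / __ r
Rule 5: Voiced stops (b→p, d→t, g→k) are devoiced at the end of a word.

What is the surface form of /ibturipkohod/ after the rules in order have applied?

ipatoripakoot

Rule 1 (regressive voicing assimilation): /b/ precedes the voiceless obstruent /t/, so it devoices to [p] by assimilation. /ibturipkohod/ → ipturipkohod.
Rule 2 (intervocalic h-deletion): /h/ occurs between vowels /o/ and /o/, so it deletes. /ipturipkohod/ → ipturipkood.
Rule 3 (stop-cluster a-epenthesis): /p/ and /t/ form a stop–stop cluster, so [a] is inserted between them. /p/ and /k/ form a stop–stop cluster, so [a] is inserted between them. /ipturipkood/ → ipaturipakood.
Rule 4 (pre-rhotic lowering): /u/ is a high vowel immediately before /r/, so it lowers to [o]. /ipaturipakood/ → ipatoripakood.
Rule 5 (final devoicing): /d/ is a voiced stop in word-final position, so it devoices to [t]. /ipatoripakood/ → ipatoripakoot.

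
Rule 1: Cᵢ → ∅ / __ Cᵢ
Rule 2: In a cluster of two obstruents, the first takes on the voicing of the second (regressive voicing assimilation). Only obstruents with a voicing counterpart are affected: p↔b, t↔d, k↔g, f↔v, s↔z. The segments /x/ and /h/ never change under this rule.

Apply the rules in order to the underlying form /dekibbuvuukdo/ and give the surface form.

Rule 1 (degemination): /bb/ is a geminate; the first /b/ deletes. /dekibbuvuukdo/ → dekibuvuukdo.
Rule 2 (regressive voicing assimilation): /k/ precedes the voiced obstruent /d/, so it voices to [g] by assimilation. /dekibuvuukdo/ → dekibuvuugdo.

dekibuvuugdo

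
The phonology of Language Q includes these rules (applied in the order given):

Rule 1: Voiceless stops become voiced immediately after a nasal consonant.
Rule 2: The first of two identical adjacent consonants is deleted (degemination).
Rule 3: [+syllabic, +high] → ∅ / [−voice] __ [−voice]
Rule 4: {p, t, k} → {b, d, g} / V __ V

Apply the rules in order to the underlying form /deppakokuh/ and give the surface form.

Rule 1 (post-nasal voicing): no segment meets the environment; /deppakokuh/ is unchanged.
Rule 2 (degemination): /pp/ is a geminate; the first /p/ deletes. /deppakokuh/ → depakokuh.
Rule 3 (high vowel syncope): /u/ is a high vowel flanked by voiceless consonants /k/ and /h/, so it deletes. /depakokuh/ → depakokh.
Rule 4 (intervocalic voicing): /p/ is a voiceless stop between vowels /e/ and /a/, so it voices to [b]. /k/ is a voiceless stop between vowels /a/ and /o/, so it voices to [g]. /depakokh/ → debagokh.

debagokh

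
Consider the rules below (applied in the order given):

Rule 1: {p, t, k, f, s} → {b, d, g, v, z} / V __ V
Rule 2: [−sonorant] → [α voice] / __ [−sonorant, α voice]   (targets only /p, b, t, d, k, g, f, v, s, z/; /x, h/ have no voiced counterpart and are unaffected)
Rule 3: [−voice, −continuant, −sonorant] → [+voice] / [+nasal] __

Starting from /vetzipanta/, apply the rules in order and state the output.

Rule 1 (intervocalic voicing): /p/ is a voiceless obstruent between vowels /i/ and /a/, so it voices to [b]. /vetzipanta/ → vetzibanta.
Rule 2 (regressive voicing assimilation): /t/ precedes the voiced obstruent /z/, so it voices to [d] by assimilation. /vetzibanta/ → vedzibanta.
Rule 3 (post-nasal voicing): /t/ is a voiceless stop immediately after the nasal /n/, so it voices to [d]. /vedzibanta/ → vedzibanda.

vedzibanda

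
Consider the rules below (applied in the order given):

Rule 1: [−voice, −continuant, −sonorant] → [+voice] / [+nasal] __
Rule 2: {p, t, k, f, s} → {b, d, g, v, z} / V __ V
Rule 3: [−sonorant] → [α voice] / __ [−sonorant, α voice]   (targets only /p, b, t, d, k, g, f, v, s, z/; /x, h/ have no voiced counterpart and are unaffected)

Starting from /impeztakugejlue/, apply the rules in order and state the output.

imbestagugejlue

Rule 1 (post-nasal voicing): /p/ is a voiceless stop immediately after the nasal /m/, so it voices to [b]. /impeztakugejlue/ → imbeztakugejlue.
Rule 2 (intervocalic voicing): /k/ is a voiceless obstruent between vowels /a/ and /u/, so it voices to [g]. /imbeztakugejlue/ → imbeztagugejlue.
Rule 3 (regressive voicing assimilation): /z/ precedes the voiceless obstruent /t/, so it devoices to [s] by assimilation. /imbeztagugejlue/ → imbestagugejlue.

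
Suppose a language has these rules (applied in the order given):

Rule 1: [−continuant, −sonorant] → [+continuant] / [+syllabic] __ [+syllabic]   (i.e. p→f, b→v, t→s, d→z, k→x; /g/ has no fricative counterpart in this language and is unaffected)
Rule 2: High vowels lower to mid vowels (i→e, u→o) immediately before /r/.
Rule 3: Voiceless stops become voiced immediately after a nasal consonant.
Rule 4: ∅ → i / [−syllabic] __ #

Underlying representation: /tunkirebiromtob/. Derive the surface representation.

tungereveromdobi

Rule 1 (intervocalic spirantization): /b/ is a stop between vowels /e/ and /i/, so it spirantizes to the fricative [v]. /tunkirebiromtob/ → tunkireviromtob.
Rule 2 (pre-rhotic lowering): /i/ is a high vowel immediately before /r/, so it lowers to [e]. /i/ is a high vowel immediately before /r/, so it lowers to [e]. /tunkireviromtob/ → tunkereveromtob.
Rule 3 (post-nasal voicing): /k/ is a voiceless stop immediately after the nasal /n/, so it voices to [g]. /t/ is a voiceless stop immediately after the nasal /m/, so it voices to [d]. /tunkereveromtob/ → tungereveromdob.
Rule 4 (final i-epenthesis): the form ends in the consonant /b/, so [i] is inserted word-finally. /tungereveromdob/ → tungereveromdobi.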